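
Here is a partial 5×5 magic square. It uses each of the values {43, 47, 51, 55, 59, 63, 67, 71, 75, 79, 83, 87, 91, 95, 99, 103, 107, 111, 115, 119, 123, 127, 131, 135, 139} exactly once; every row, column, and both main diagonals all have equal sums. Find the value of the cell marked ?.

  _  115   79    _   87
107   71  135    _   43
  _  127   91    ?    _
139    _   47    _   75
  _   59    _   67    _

The 25 entries sum to 2275, so each line sums to 2275/5 = 455.
Row 2 needs 455; the known cells sum to 356, so (2,4) = 99.
Column 2 needs 455; the known cells sum to 372, so (4,2) = 83.
From column 3, 455 − (79 + 135 + 91 + 47) gives (5,3) = 103.
Using anti-diagonal: 87 + 99 + 91 + 83 + ? → (5,1) = 455 − 360 = 95.
Row 4 needs 455; the known cells sum to 344, so (4,4) = 111.
Row 5: 95 + 59 + 103 + 67 + ? = 455, so (5,5) = 131.
Column 5: 87 + 43 + 75 + 131 + ? = 455, so (3,5) = 119.
Main diagonal must total 455; the given cells sum to 404, so (1,1) = 51.
Row 1: 51 + 115 + 79 + 87 + ? = 455, so (1,4) = 123.
Column 1 must total 455; the given cells sum to 392, so (3,1) = 63.
Using column 4: 123 + 99 + 111 + 67 + ? → (3,4) = 455 − 400 = 55.

55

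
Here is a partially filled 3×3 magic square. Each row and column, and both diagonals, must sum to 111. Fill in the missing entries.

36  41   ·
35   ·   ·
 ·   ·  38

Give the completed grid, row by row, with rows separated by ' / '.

36 41 34 / 35 37 39 / 40 33 38

Using row 1: 36 + 41 + ? → (1,3) = 111 − 77 = 34.
Column 1 must total 111; the given cells sum to 71, so (3,1) = 40.
From column 3, 111 − (34 + 38) gives (2,3) = 39.
Using main diagonal: 36 + 38 + ? → (2,2) = 111 − 74 = 37.
From row 3, 111 − (40 + 38) gives (3,2) = 33.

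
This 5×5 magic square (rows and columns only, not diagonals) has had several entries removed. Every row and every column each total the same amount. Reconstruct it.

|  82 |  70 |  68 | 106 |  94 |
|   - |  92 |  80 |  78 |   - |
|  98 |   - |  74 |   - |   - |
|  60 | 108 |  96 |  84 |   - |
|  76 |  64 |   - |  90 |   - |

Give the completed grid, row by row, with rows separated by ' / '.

82 70 68 106 94 / 104 92 80 78 66 / 98 86 74 62 100 / 60 108 96 84 72 / 76 64 102 90 88

Row 1 is already complete: 82 + 70 + 68 + 106 + 94 = 420, so that is the magic constant.
From row 4, 420 − (60 + 108 + 96 + 84) gives (4,5) = 72.
Using column 1: 82 + 98 + 60 + 76 + ? → (2,1) = 420 − 316 = 104.
Column 2 must total 420; the given cells sum to 334, so (3,2) = 86.
Column 3 needs 420; the known cells sum to 318, so (5,3) = 102.
Column 4: 106 + 78 + 84 + 90 + ? = 420, so (3,4) = 62.
Row 2 needs 420; the known cells sum to 354, so (2,5) = 66.
The remaining cell in row 3 is (3,5) = 420 − 320 = 100.
The remaining cell in row 5 is (5,5) = 420 − 332 = 88.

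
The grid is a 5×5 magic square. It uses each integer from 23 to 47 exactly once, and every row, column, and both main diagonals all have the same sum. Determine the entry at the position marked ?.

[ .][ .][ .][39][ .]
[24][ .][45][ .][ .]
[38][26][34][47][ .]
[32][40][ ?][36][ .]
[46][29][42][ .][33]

23

The entries are 23 through 47, which sum to 875, so each line sums to 875/5 = 175.
From row 3, 175 − (38 + 26 + 34 + 47) gives (3,5) = 30.
Row 5 must total 175; the given cells sum to 150, so (5,4) = 25.
Using column 1: 24 + 38 + 32 + 46 + ? → (1,1) = 175 − 140 = 35.
From column 4, 175 − (39 + 47 + 36 + 25) gives (2,4) = 28.
From main diagonal, 175 − (35 + 34 + 36 + 33) gives (2,2) = 37.
From anti-diagonal, 175 − (28 + 34 + 40 + 46) gives (1,5) = 27.
From row 2, 175 − (24 + 37 + 45 + 28) gives (2,5) = 41.
Column 2 needs 175; the known cells sum to 132, so (1,2) = 43.
Column 5 must total 175; the given cells sum to 131, so (4,5) = 44.
Row 1 needs 175; the known cells sum to 144, so (1,3) = 31.
From row 4, 175 − (32 + 40 + 36 + 44) gives (4,3) = 23.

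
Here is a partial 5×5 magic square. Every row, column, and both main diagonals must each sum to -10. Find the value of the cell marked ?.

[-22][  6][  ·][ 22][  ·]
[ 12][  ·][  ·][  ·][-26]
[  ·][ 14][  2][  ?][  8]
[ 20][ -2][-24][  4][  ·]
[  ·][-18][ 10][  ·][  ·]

Row 4 needs -10; the known cells sum to -2, so (4,5) = -8.
From column 2, -10 − (6 + 14 + (-2) + (-18)) gives (2,2) = -10.
Main diagonal must total -10; the given cells sum to -26, so (5,5) = 16.
The remaining cell in column 5 is (1,5) = -10 − (-10) = 0.
Using row 1: -22 + 6 + 22 + 0 + ? → (1,3) = -10 − 6 = -16.
The remaining cell in column 3 is (2,3) = -10 − (-28) = 18.
Row 2 needs -10; the known cells sum to -6, so (2,4) = -4.
Anti-diagonal needs -10; the known cells sum to -4, so (5,1) = -6.
Using row 5: -6 + (-18) + 10 + 16 + ? → (5,4) = -10 − 2 = -12.
Column 1 must total -10; the given cells sum to 4, so (3,1) = -14.
Column 4: 22 + (-4) + 4 + (-12) + ? = -10, so (3,4) = -20.

-20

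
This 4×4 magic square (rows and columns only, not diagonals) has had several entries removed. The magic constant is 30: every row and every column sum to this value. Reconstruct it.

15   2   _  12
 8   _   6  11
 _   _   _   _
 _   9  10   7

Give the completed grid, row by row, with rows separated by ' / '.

Row 1 needs 30; the known cells sum to 29, so (1,3) = 1.
From row 2, 30 − (8 + 6 + 11) gives (2,2) = 5.
Row 4: 9 + 10 + 7 + ? = 30, so (4,1) = 4.
The remaining cell in column 1 is (3,1) = 30 − 27 = 3.
Using column 2: 2 + 5 + 9 + ? → (3,2) = 30 − 16 = 14.
From column 3, 30 − (1 + 6 + 10) gives (3,3) = 13.
Column 4 needs 30; the known cells sum to 30, so (3,4) = 0.

15 2 1 12 / 8 5 6 11 / 3 14 13 0 / 4 9 10 7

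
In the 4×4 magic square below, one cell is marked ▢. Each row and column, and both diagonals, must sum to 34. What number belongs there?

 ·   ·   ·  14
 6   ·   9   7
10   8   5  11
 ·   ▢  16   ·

Row 2: 6 + 9 + 7 + ? = 34, so (2,2) = 12.
Column 3 must total 34; the given cells sum to 30, so (1,3) = 4.
Using column 4: 14 + 7 + 11 + ? → (4,4) = 34 − 32 = 2.
Using main diagonal: 12 + 5 + 2 + ? → (1,1) = 34 − 19 = 15.
Using anti-diagonal: 14 + 9 + 8 + ? → (4,1) = 34 − 31 = 3.
The remaining cell in row 1 is (1,2) = 34 − 33 = 1.
Row 4 must total 34; the given cells sum to 21, so (4,2) = 13.

13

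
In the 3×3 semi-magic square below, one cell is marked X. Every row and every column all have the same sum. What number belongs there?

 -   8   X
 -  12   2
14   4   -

Column 2 is complete and sums to 24; that is the magic constant.
Using row 2: 12 + 2 + ? → (2,1) = 24 − 14 = 10.
Row 3 needs 24; the known cells sum to 18, so (3,3) = 6.
Column 1 must total 24; the given cells sum to 24, so (1,1) = 0.
Column 3 needs 24; the known cells sum to 8, so (1,3) = 16.

16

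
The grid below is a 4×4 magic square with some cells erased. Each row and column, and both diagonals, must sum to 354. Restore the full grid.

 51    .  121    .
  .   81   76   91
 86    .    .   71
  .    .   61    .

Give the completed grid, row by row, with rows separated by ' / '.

Row 2 needs 354; the known cells sum to 248, so (2,1) = 106.
The remaining cell in column 1 is (4,1) = 354 − 243 = 111.
The remaining cell in column 3 is (3,3) = 354 − 258 = 96.
From main diagonal, 354 − (51 + 81 + 96) gives (4,4) = 126.
Using row 3: 86 + 96 + 71 + ? → (3,2) = 354 − 253 = 101.
Row 4 needs 354; the known cells sum to 298, so (4,2) = 56.
Column 2 needs 354; the known cells sum to 238, so (1,2) = 116.
Column 4 needs 354; the known cells sum to 288, so (1,4) = 66.

51 116 121 66 / 106 81 76 91 / 86 101 96 71 / 111 56 61 126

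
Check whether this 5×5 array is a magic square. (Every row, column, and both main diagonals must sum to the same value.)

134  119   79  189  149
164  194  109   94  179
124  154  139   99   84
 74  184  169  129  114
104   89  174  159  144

Row 1: 134 + 119 + 79 + 189 + 149 = 670.
Row 2: 164 + 194 + 109 + 94 + 179 = 740.
Row 3: 124 + 154 + 139 + 99 + 84 = 600.
Row 4: 74 + 184 + 169 + 129 + 114 = 670.
Row 5: 104 + 89 + 174 + 159 + 144 = 670.
Column 1: 134 + 164 + 124 + 74 + 104 = 600.
Column 2: 119 + 194 + 154 + 184 + 89 = 740.
Column 3: 79 + 109 + 139 + 169 + 174 = 670.
Column 4: 189 + 94 + 99 + 129 + 159 = 670.
Column 5: 149 + 179 + 84 + 114 + 144 = 670.
Main diagonal: 134 + 194 + 139 + 129 + 144 = 740.
Anti-diagonal: 149 + 94 + 139 + 184 + 104 = 670.

No — column 4 sums to 670 but main diagonal sums to 740.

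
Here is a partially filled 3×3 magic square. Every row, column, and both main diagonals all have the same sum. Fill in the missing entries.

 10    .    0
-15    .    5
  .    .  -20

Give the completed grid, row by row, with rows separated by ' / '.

Column 3 is already complete: 0 + 5 + -20 = -15, so that is the magic constant.
Using row 1: 10 + 0 + ? → (1,2) = -15 − 10 = -25.
Using row 2: -15 + 5 + ? → (2,2) = -15 − (-10) = -5.
Using column 1: 10 + (-15) + ? → (3,1) = -15 − (-5) = -10.
Column 2 needs -15; the known cells sum to -30, so (3,2) = 15.

10 -25 0 / -15 -5 5 / -10 15 -20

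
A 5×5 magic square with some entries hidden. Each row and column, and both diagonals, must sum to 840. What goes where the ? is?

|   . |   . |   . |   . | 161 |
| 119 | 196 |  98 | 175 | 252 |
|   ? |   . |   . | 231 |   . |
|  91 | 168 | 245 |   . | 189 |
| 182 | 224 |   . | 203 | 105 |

210

The remaining cell in row 4 is (4,4) = 840 − 693 = 147.
Row 5: 182 + 224 + 203 + 105 + ? = 840, so (5,3) = 126.
Column 4: 175 + 231 + 147 + 203 + ? = 840, so (1,4) = 84.
Column 5: 161 + 252 + 189 + 105 + ? = 840, so (3,5) = 133.
Using anti-diagonal: 161 + 175 + 168 + 182 + ? → (3,3) = 840 − 686 = 154.
Using column 3: 98 + 154 + 245 + 126 + ? → (1,3) = 840 − 623 = 217.
From main diagonal, 840 − (196 + 154 + 147 + 105) gives (1,1) = 238.
From row 1, 840 − (238 + 217 + 84 + 161) gives (1,2) = 140.
The remaining cell in column 1 is (3,1) = 840 − 630 = 210.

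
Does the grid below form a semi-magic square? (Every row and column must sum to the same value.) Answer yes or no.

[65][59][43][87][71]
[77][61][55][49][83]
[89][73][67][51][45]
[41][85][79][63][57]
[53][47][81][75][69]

Yes

Row 1: 65 + 59 + 43 + 87 + 71 = 325.
Row 2: 77 + 61 + 55 + 49 + 83 = 325.
Row 3: 89 + 73 + 67 + 51 + 45 = 325.
Row 4: 41 + 85 + 79 + 63 + 57 = 325.
Row 5: 53 + 47 + 81 + 75 + 69 = 325.
Column 1: 65 + 77 + 89 + 41 + 53 = 325.
Column 2: 59 + 61 + 73 + 85 + 47 = 325.
Column 3: 43 + 55 + 67 + 79 + 81 = 325.
Column 4: 87 + 49 + 51 + 63 + 75 = 325.
Column 5: 71 + 83 + 45 + 57 + 69 = 325.
All lines sum to 325.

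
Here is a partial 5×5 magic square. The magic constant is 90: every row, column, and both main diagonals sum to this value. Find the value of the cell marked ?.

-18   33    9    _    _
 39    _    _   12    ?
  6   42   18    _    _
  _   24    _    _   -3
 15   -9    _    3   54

-12

Using row 5: 15 + (-9) + 3 + 54 + ? → (5,3) = 90 − 63 = 27.
The remaining cell in column 1 is (4,1) = 90 − 42 = 48.
Column 2 must total 90; the given cells sum to 90, so (2,2) = 0.
Main diagonal: -18 + 0 + 18 + 54 + ? = 90, so (4,4) = 36.
Anti-diagonal must total 90; the given cells sum to 69, so (1,5) = 21.
The remaining cell in row 1 is (1,4) = 90 − 45 = 45.
Row 4 needs 90; the known cells sum to 105, so (4,3) = -15.
Column 3 needs 90; the known cells sum to 39, so (2,3) = 51.
Using column 4: 45 + 12 + 36 + 3 + ? → (3,4) = 90 − 96 = -6.
Row 2 must total 90; the given cells sum to 102, so (2,5) = -12.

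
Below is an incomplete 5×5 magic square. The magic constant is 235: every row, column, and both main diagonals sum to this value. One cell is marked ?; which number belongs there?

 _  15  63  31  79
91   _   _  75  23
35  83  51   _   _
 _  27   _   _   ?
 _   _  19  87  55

Row 1 needs 235; the known cells sum to 188, so (1,1) = 47.
The remaining cell in anti-diagonal is (5,1) = 235 − 232 = 3.
Row 5: 3 + 19 + 87 + 55 + ? = 235, so (5,2) = 71.
Column 1: 47 + 91 + 35 + 3 + ? = 235, so (4,1) = 59.
Column 2 needs 235; the known cells sum to 196, so (2,2) = 39.
Main diagonal: 47 + 39 + 51 + 55 + ? = 235, so (4,4) = 43.
The remaining cell in row 2 is (2,3) = 235 − 228 = 7.
Column 3 needs 235; the known cells sum to 140, so (4,3) = 95.
Column 4 needs 235; the known cells sum to 236, so (3,4) = -1.
From row 3, 235 − (35 + 83 + 51 + (-1)) gives (3,5) = 67.
Using row 4: 59 + 27 + 95 + 43 + ? → (4,5) = 235 − 224 = 11.

11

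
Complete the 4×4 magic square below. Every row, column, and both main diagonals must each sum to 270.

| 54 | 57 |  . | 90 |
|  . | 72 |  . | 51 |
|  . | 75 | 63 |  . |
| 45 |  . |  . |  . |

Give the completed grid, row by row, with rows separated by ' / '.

54 57 69 90 / 87 72 60 51 / 84 75 63 48 / 45 66 78 81

Row 1 must total 270; the given cells sum to 201, so (1,3) = 69.
Using column 2: 57 + 72 + 75 + ? → (4,2) = 270 − 204 = 66.
The remaining cell in main diagonal is (4,4) = 270 − 189 = 81.
The remaining cell in anti-diagonal is (2,3) = 270 − 210 = 60.
Row 2 needs 270; the known cells sum to 183, so (2,1) = 87.
Row 4: 45 + 66 + 81 + ? = 270, so (4,3) = 78.
From column 1, 270 − (54 + 87 + 45) gives (3,1) = 84.
Column 4 must total 270; the given cells sum to 222, so (3,4) = 48.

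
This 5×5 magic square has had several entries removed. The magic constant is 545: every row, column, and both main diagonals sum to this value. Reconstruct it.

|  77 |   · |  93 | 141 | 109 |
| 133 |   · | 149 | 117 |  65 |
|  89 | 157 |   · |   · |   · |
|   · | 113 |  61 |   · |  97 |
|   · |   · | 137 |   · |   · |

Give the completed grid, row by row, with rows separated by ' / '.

77 125 93 141 109 / 133 81 149 117 65 / 89 157 105 73 121 / 145 113 61 129 97 / 101 69 137 85 153

The remaining cell in row 1 is (1,2) = 545 − 420 = 125.
Row 2: 133 + 149 + 117 + 65 + ? = 545, so (2,2) = 81.
Using column 2: 125 + 81 + 157 + 113 + ? → (5,2) = 545 − 476 = 69.
Column 3 needs 545; the known cells sum to 440, so (3,3) = 105.
From anti-diagonal, 545 − (109 + 117 + 105 + 113) gives (5,1) = 101.
From column 1, 545 − (77 + 133 + 89 + 101) gives (4,1) = 145.
From row 4, 545 − (145 + 113 + 61 + 97) gives (4,4) = 129.
From main diagonal, 545 − (77 + 81 + 105 + 129) gives (5,5) = 153.
From row 5, 545 − (101 + 69 + 137 + 153) gives (5,4) = 85.
Column 4: 141 + 117 + 129 + 85 + ? = 545, so (3,4) = 73.
Column 5 must total 545; the given cells sum to 424, so (3,5) = 121.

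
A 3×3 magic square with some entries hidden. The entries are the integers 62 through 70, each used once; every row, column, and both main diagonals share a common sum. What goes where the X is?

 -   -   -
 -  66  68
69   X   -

62

The entries are 62 through 70, which sum to 594, so each line sums to 594/3 = 198.
The remaining cell in row 2 is (2,1) = 198 − 134 = 64.
The remaining cell in column 1 is (1,1) = 198 − 133 = 65.
The remaining cell in main diagonal is (3,3) = 198 − 131 = 67.
Anti-diagonal: 66 + 69 + ? = 198, so (1,3) = 63.
Row 1 must total 198; the given cells sum to 128, so (1,2) = 70.
Using row 3: 69 + 67 + ? → (3,2) = 198 − 136 = 62.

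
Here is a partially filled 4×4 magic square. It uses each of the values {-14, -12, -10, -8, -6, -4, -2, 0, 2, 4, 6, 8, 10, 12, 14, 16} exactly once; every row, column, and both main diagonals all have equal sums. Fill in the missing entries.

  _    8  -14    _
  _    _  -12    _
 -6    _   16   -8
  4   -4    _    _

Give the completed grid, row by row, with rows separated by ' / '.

The 16 entries sum to 16, so each line sums to 16/4 = 4.
Using row 3: -6 + 16 + (-8) + ? → (3,2) = 4 − 2 = 2.
Column 2 must total 4; the given cells sum to 6, so (2,2) = -2.
Using column 3: -14 + (-12) + 16 + ? → (4,3) = 4 − (-10) = 14.
Anti-diagonal: -12 + 2 + 4 + ? = 4, so (1,4) = 10.
The remaining cell in row 1 is (1,1) = 4 − 4 = 0.
Using row 4: 4 + (-4) + 14 + ? → (4,4) = 4 − 14 = -10.
The remaining cell in column 1 is (2,1) = 4 − (-2) = 6.
Column 4: 10 + (-8) + (-10) + ? = 4, so (2,4) = 12.

0 8 -14 10 / 6 -2 -12 12 / -6 2 16 -8 / 4 -4 14 -10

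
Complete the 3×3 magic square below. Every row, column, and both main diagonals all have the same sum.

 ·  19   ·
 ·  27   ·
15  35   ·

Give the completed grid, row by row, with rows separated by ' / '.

Column 2 is already complete: 19 + 27 + 35 = 81, so that is the magic constant.
Using row 3: 15 + 35 + ? → (3,3) = 81 − 50 = 31.
Main diagonal: 27 + 31 + ? = 81, so (1,1) = 23.
The remaining cell in anti-diagonal is (1,3) = 81 − 42 = 39.
Column 1 must total 81; the given cells sum to 38, so (2,1) = 43.
Column 3 must total 81; the given cells sum to 70, so (2,3) = 11.

23 19 39 / 43 27 11 / 15 35 31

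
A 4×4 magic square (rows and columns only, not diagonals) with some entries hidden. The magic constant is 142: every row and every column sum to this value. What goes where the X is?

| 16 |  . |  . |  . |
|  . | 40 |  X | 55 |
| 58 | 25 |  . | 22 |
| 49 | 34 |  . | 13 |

28

Row 3: 58 + 25 + 22 + ? = 142, so (3,3) = 37.
The remaining cell in row 4 is (4,3) = 142 − 96 = 46.
Column 1: 16 + 58 + 49 + ? = 142, so (2,1) = 19.
Column 2 needs 142; the known cells sum to 99, so (1,2) = 43.
Using column 4: 55 + 22 + 13 + ? → (1,4) = 142 − 90 = 52.
Row 1 needs 142; the known cells sum to 111, so (1,3) = 31.
Row 2 must total 142; the given cells sum to 114, so (2,3) = 28.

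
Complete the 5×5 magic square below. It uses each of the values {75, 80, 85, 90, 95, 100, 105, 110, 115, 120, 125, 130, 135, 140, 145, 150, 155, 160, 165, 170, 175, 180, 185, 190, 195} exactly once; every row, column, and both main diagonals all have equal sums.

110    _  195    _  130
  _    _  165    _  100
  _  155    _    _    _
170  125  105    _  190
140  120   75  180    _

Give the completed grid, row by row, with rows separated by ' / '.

The 25 entries sum to 3375, so each line sums to 3375/5 = 675.
Using row 4: 170 + 125 + 105 + 190 + ? → (4,4) = 675 − 590 = 85.
Row 5 needs 675; the known cells sum to 515, so (5,5) = 160.
Column 3 must total 675; the given cells sum to 540, so (3,3) = 135.
The remaining cell in column 5 is (3,5) = 675 − 580 = 95.
Main diagonal: 110 + 135 + 85 + 160 + ? = 675, so (2,2) = 185.
The remaining cell in anti-diagonal is (2,4) = 675 − 530 = 145.
Row 2 needs 675; the known cells sum to 595, so (2,1) = 80.
Column 1: 110 + 80 + 170 + 140 + ? = 675, so (3,1) = 175.
From column 2, 675 − (185 + 155 + 125 + 120) gives (1,2) = 90.
Row 1 must total 675; the given cells sum to 525, so (1,4) = 150.
Row 3: 175 + 155 + 135 + 95 + ? = 675, so (3,4) = 115.

110 90 195 150 130 / 80 185 165 145 100 / 175 155 135 115 95 / 170 125 105 85 190 / 140 120 75 180 160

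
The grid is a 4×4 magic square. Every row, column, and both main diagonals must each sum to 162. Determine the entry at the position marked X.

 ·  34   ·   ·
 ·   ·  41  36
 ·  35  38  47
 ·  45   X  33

Row 3: 35 + 38 + 47 + ? = 162, so (3,1) = 42.
Column 2: 34 + 35 + 45 + ? = 162, so (2,2) = 48.
Column 4 must total 162; the given cells sum to 116, so (1,4) = 46.
Main diagonal must total 162; the given cells sum to 119, so (1,1) = 43.
The remaining cell in anti-diagonal is (4,1) = 162 − 122 = 40.
The remaining cell in row 1 is (1,3) = 162 − 123 = 39.
Row 2: 48 + 41 + 36 + ? = 162, so (2,1) = 37.
The remaining cell in row 4 is (4,3) = 162 − 118 = 44.

44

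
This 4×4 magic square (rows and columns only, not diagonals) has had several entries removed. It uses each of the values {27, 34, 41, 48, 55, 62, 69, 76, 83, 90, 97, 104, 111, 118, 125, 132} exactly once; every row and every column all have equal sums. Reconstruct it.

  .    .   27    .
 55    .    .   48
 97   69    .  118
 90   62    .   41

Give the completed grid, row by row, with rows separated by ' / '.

The 16 entries sum to 1272, so each line sums to 1272/4 = 318.
From row 3, 318 − (97 + 69 + 118) gives (3,3) = 34.
From row 4, 318 − (90 + 62 + 41) gives (4,3) = 125.
Column 1: 55 + 97 + 90 + ? = 318, so (1,1) = 76.
Column 3 must total 318; the given cells sum to 186, so (2,3) = 132.
Using column 4: 48 + 118 + 41 + ? → (1,4) = 318 − 207 = 111.
The remaining cell in row 1 is (1,2) = 318 − 214 = 104.
The remaining cell in row 2 is (2,2) = 318 − 235 = 83.

76 104 27 111 / 55 83 132 48 / 97 69 34 118 / 90 62 125 41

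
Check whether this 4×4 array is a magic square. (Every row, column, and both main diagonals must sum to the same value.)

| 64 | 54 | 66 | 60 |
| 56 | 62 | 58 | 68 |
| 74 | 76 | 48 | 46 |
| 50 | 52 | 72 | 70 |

Row 1: 64 + 54 + 66 + 60 = 244.
Row 2: 56 + 62 + 58 + 68 = 244.
Row 3: 74 + 76 + 48 + 46 = 244.
Row 4: 50 + 52 + 72 + 70 = 244.
Column 1: 64 + 56 + 74 + 50 = 244.
Column 2: 54 + 62 + 76 + 52 = 244.
Column 3: 66 + 58 + 48 + 72 = 244.
Column 4: 60 + 68 + 46 + 70 = 244.
Main diagonal: 64 + 62 + 48 + 70 = 244.
Anti-diagonal: 60 + 58 + 76 + 50 = 244.
All lines sum to 244.

Yes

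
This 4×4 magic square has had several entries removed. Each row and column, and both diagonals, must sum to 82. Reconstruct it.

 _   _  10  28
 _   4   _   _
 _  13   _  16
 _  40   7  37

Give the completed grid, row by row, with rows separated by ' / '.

19 25 10 28 / 34 4 43 1 / 31 13 22 16 / -2 40 7 37

Using row 4: 40 + 7 + 37 + ? → (4,1) = 82 − 84 = -2.
The remaining cell in column 2 is (1,2) = 82 − 57 = 25.
From column 4, 82 − (28 + 16 + 37) gives (2,4) = 1.
Using anti-diagonal: 28 + 13 + (-2) + ? → (2,3) = 82 − 39 = 43.
The remaining cell in row 1 is (1,1) = 82 − 63 = 19.
The remaining cell in row 2 is (2,1) = 82 − 48 = 34.
Column 1 must total 82; the given cells sum to 51, so (3,1) = 31.
Using column 3: 10 + 43 + 7 + ? → (3,3) = 82 − 60 = 22.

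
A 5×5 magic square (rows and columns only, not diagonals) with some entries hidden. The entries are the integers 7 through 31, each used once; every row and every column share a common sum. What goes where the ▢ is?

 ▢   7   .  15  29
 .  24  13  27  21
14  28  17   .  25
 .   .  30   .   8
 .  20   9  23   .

The entries are 7 through 31, which sum to 475, so each line sums to 475/5 = 95.
From row 2, 95 − (24 + 13 + 27 + 21) gives (2,1) = 10.
Row 3 must total 95; the given cells sum to 84, so (3,4) = 11.
Column 2 must total 95; the given cells sum to 79, so (4,2) = 16.
Column 3: 13 + 17 + 30 + 9 + ? = 95, so (1,3) = 26.
Column 4 must total 95; the given cells sum to 76, so (4,4) = 19.
The remaining cell in column 5 is (5,5) = 95 − 83 = 12.
The remaining cell in row 1 is (1,1) = 95 − 77 = 18.

18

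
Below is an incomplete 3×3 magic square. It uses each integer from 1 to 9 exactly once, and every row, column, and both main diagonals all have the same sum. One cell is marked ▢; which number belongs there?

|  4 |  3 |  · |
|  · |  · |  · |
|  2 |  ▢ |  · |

The entries are 1 through 9, which sum to 45, so each line sums to 45/3 = 15.
Using row 1: 4 + 3 + ? → (1,3) = 15 − 7 = 8.
Column 1 must total 15; the given cells sum to 6, so (2,1) = 9.
Anti-diagonal: 8 + 2 + ? = 15, so (2,2) = 5.
From row 2, 15 − (9 + 5) gives (2,3) = 1.
Column 2 needs 15; the known cells sum to 8, so (3,2) = 7.

7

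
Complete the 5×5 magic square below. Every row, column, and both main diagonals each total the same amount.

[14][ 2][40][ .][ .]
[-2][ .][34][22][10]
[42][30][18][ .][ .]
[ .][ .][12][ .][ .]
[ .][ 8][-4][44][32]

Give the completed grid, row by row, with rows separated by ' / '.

14 2 40 28 16 / -2 36 34 22 10 / 42 30 18 6 4 / 26 24 12 0 38 / 20 8 -4 44 32

Column 3 is already complete: 40 + 34 + 18 + 12 + -4 = 100, so that is the magic constant.
Row 2: -2 + 34 + 22 + 10 + ? = 100, so (2,2) = 36.
Using row 5: 8 + (-4) + 44 + 32 + ? → (5,1) = 100 − 80 = 20.
Column 1 needs 100; the known cells sum to 74, so (4,1) = 26.
From column 2, 100 − (2 + 36 + 30 + 8) gives (4,2) = 24.
Main diagonal must total 100; the given cells sum to 100, so (4,4) = 0.
From anti-diagonal, 100 − (22 + 18 + 24 + 20) gives (1,5) = 16.
Row 1 needs 100; the known cells sum to 72, so (1,4) = 28.
Row 4: 26 + 24 + 12 + 0 + ? = 100, so (4,5) = 38.
Using column 4: 28 + 22 + 0 + 44 + ? → (3,4) = 100 − 94 = 6.
Using column 5: 16 + 10 + 38 + 32 + ? → (3,5) = 100 − 96 = 4.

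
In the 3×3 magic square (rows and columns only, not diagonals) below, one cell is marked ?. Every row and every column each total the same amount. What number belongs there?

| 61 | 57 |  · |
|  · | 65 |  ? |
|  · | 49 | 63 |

55

Column 2 is complete and sums to 171; that is the magic constant.
Row 1 needs 171; the known cells sum to 118, so (1,3) = 53.
Using row 3: 49 + 63 + ? → (3,1) = 171 − 112 = 59.
Using column 1: 61 + 59 + ? → (2,1) = 171 − 120 = 51.
Column 3: 53 + 63 + ? = 171, so (2,3) = 55.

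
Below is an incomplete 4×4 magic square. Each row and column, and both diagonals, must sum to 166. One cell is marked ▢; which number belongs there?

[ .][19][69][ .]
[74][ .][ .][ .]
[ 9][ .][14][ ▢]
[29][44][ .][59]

79

Row 4 must total 166; the given cells sum to 132, so (4,3) = 34.
Column 1 must total 166; the given cells sum to 112, so (1,1) = 54.
Column 3 needs 166; the known cells sum to 117, so (2,3) = 49.
From main diagonal, 166 − (54 + 14 + 59) gives (2,2) = 39.
From row 1, 166 − (54 + 19 + 69) gives (1,4) = 24.
Row 2 must total 166; the given cells sum to 162, so (2,4) = 4.
Column 2 needs 166; the known cells sum to 102, so (3,2) = 64.
Using column 4: 24 + 4 + 59 + ? → (3,4) = 166 − 87 = 79.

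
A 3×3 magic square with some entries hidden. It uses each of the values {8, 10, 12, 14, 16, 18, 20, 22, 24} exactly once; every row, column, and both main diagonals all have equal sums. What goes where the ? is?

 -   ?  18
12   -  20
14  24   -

The 9 entries sum to 144, so each line sums to 144/3 = 48.
The remaining cell in row 2 is (2,2) = 48 − 32 = 16.
The remaining cell in row 3 is (3,3) = 48 − 38 = 10.
Column 1: 12 + 14 + ? = 48, so (1,1) = 22.
The remaining cell in column 2 is (1,2) = 48 − 40 = 8.

8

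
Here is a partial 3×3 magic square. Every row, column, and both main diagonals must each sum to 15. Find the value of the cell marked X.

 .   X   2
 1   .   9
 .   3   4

Row 2: 1 + 9 + ? = 15, so (2,2) = 5.
Row 3 needs 15; the known cells sum to 7, so (3,1) = 8.
The remaining cell in column 1 is (1,1) = 15 − 9 = 6.
From column 2, 15 − (5 + 3) gives (1,2) = 7.

7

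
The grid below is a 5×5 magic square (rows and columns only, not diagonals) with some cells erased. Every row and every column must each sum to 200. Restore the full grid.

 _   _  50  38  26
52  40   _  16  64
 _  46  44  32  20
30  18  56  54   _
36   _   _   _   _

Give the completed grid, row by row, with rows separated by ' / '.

Row 2 needs 200; the known cells sum to 172, so (2,3) = 28.
Row 3 must total 200; the given cells sum to 142, so (3,1) = 58.
Row 4 must total 200; the given cells sum to 158, so (4,5) = 42.
From column 1, 200 − (52 + 58 + 30 + 36) gives (1,1) = 24.
Column 3: 50 + 28 + 44 + 56 + ? = 200, so (5,3) = 22.
The remaining cell in column 4 is (5,4) = 200 − 140 = 60.
Column 5 needs 200; the known cells sum to 152, so (5,5) = 48.
The remaining cell in row 1 is (1,2) = 200 − 138 = 62.
Row 5 must total 200; the given cells sum to 166, so (5,2) = 34.

24 62 50 38 26 / 52 40 28 16 64 / 58 46 44 32 20 / 30 18 56 54 42 / 36 34 22 60 48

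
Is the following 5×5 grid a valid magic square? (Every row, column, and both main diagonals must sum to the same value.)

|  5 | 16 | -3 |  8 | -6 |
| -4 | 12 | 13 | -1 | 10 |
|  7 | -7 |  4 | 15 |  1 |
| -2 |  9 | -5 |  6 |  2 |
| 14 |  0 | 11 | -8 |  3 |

Row 1: 5 + 16 + (-3) + 8 + (-6) = 20.
Row 2: -4 + 12 + 13 + (-1) + 10 = 30.
Row 3: 7 + (-7) + 4 + 15 + 1 = 20.
Row 4: -2 + 9 + (-5) + 6 + 2 = 10.
Row 5: 14 + 0 + 11 + (-8) + 3 = 20.
Column 1: 5 + (-4) + 7 + (-2) + 14 = 20.
Column 2: 16 + 12 + (-7) + 9 + 0 = 30.
Column 3: -3 + 13 + 4 + (-5) + 11 = 20.
Column 4: 8 + (-1) + 15 + 6 + (-8) = 20.
Column 5: -6 + 10 + 1 + 2 + 3 = 10.
Main diagonal: 5 + 12 + 4 + 6 + 3 = 30.
Anti-diagonal: -6 + (-1) + 4 + 9 + 14 = 20.

No — column 3 sums to 20 but column 2 sums to 30.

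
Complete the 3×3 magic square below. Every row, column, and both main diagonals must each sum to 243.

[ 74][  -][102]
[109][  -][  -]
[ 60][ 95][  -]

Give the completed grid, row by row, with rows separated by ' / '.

74 67 102 / 109 81 53 / 60 95 88

From row 1, 243 − (74 + 102) gives (1,2) = 67.
Using row 3: 60 + 95 + ? → (3,3) = 243 − 155 = 88.
Column 2: 67 + 95 + ? = 243, so (2,2) = 81.
Column 3 must total 243; the given cells sum to 190, so (2,3) = 53.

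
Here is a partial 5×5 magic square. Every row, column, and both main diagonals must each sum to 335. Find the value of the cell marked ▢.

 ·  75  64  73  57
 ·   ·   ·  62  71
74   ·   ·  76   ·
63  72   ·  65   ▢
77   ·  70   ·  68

Using row 1: 75 + 64 + 73 + 57 + ? → (1,1) = 335 − 269 = 66.
Column 1: 66 + 74 + 63 + 77 + ? = 335, so (2,1) = 55.
The remaining cell in column 4 is (5,4) = 335 − 276 = 59.
The remaining cell in anti-diagonal is (3,3) = 335 − 268 = 67.
The remaining cell in row 5 is (5,2) = 335 − 274 = 61.
The remaining cell in main diagonal is (2,2) = 335 − 266 = 69.
The remaining cell in row 2 is (2,3) = 335 − 257 = 78.
Column 2: 75 + 69 + 72 + 61 + ? = 335, so (3,2) = 58.
From column 3, 335 − (64 + 78 + 67 + 70) gives (4,3) = 56.
Row 3 needs 335; the known cells sum to 275, so (3,5) = 60.
Row 4: 63 + 72 + 56 + 65 + ? = 335, so (4,5) = 79.

79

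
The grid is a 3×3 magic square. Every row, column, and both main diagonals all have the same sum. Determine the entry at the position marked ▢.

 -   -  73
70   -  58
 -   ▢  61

Column 3 is complete and sums to 192; that is the magic constant.
Row 2: 70 + 58 + ? = 192, so (2,2) = 64.
Main diagonal needs 192; the known cells sum to 125, so (1,1) = 67.
Anti-diagonal needs 192; the known cells sum to 137, so (3,1) = 55.
Using row 1: 67 + 73 + ? → (1,2) = 192 − 140 = 52.
Row 3 needs 192; the known cells sum to 116, so (3,2) = 76.

76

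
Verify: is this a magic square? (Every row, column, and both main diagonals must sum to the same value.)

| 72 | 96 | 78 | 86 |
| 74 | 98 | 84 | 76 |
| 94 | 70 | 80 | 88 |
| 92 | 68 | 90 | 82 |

Row 1: 72 + 96 + 78 + 86 = 332.
Row 2: 74 + 98 + 84 + 76 = 332.
Row 3: 94 + 70 + 80 + 88 = 332.
Row 4: 92 + 68 + 90 + 82 = 332.
Column 1: 72 + 74 + 94 + 92 = 332.
Column 2: 96 + 98 + 70 + 68 = 332.
Column 3: 78 + 84 + 80 + 90 = 332.
Column 4: 86 + 76 + 88 + 82 = 332.
Main diagonal: 72 + 98 + 80 + 82 = 332.
Anti-diagonal: 86 + 84 + 70 + 92 = 332.
All lines sum to 332.

Yes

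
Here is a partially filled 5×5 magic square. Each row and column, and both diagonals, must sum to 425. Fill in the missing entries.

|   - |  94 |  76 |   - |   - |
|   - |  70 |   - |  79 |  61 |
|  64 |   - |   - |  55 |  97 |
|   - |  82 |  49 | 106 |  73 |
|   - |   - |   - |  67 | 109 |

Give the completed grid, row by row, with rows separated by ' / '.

52 94 76 118 85 / 103 70 112 79 61 / 64 121 88 55 97 / 115 82 49 106 73 / 91 58 100 67 109

The remaining cell in row 4 is (4,1) = 425 − 310 = 115.
Column 4 must total 425; the given cells sum to 307, so (1,4) = 118.
From column 5, 425 − (61 + 97 + 73 + 109) gives (1,5) = 85.
Row 1: 94 + 76 + 118 + 85 + ? = 425, so (1,1) = 52.
Main diagonal: 52 + 70 + 106 + 109 + ? = 425, so (3,3) = 88.
Anti-diagonal: 85 + 79 + 88 + 82 + ? = 425, so (5,1) = 91.
Row 3: 64 + 88 + 55 + 97 + ? = 425, so (3,2) = 121.
Using column 1: 52 + 64 + 115 + 91 + ? → (2,1) = 425 − 322 = 103.
The remaining cell in column 2 is (5,2) = 425 − 367 = 58.
Row 2: 103 + 70 + 79 + 61 + ? = 425, so (2,3) = 112.
From row 5, 425 − (91 + 58 + 67 + 109) gives (5,3) = 100.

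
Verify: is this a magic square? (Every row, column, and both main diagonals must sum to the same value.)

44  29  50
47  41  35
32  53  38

Row 1: 44 + 29 + 50 = 123.
Row 2: 47 + 41 + 35 = 123.
Row 3: 32 + 53 + 38 = 123.
Column 1: 44 + 47 + 32 = 123.
Column 2: 29 + 41 + 53 = 123.
Column 3: 50 + 35 + 38 = 123.
Main diagonal: 44 + 41 + 38 = 123.
Anti-diagonal: 50 + 41 + 32 = 123.
All lines sum to 123.

Yes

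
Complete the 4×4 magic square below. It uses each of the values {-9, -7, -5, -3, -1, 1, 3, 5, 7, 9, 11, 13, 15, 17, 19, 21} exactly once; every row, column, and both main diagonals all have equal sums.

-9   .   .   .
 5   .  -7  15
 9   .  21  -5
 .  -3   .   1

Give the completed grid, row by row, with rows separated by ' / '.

The 16 entries sum to 96, so each line sums to 96/4 = 24.
Row 2: 5 + (-7) + 15 + ? = 24, so (2,2) = 11.
Row 3: 9 + 21 + (-5) + ? = 24, so (3,2) = -1.
The remaining cell in column 1 is (4,1) = 24 − 5 = 19.
Using column 2: 11 + (-1) + (-3) + ? → (1,2) = 24 − 7 = 17.
The remaining cell in column 4 is (1,4) = 24 − 11 = 13.
From row 1, 24 − (-9 + 17 + 13) gives (1,3) = 3.
Using row 4: 19 + (-3) + 1 + ? → (4,3) = 24 − 17 = 7.

-9 17 3 13 / 5 11 -7 15 / 9 -1 21 -5 / 19 -3 7 1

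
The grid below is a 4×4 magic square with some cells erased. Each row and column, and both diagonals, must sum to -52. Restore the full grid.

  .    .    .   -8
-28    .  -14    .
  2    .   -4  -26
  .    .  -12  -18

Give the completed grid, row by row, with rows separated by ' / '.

-20 -2 -22 -8 / -28 -10 -14 0 / 2 -24 -4 -26 / -6 -16 -12 -18

Row 3 needs -52; the known cells sum to -28, so (3,2) = -24.
Column 3: -14 + (-4) + (-12) + ? = -52, so (1,3) = -22.
Column 4 must total -52; the given cells sum to -52, so (2,4) = 0.
Using anti-diagonal: -8 + (-14) + (-24) + ? → (4,1) = -52 − (-46) = -6.
Row 2 must total -52; the given cells sum to -42, so (2,2) = -10.
Row 4 needs -52; the known cells sum to -36, so (4,2) = -16.
From column 1, -52 − (-28 + 2 + (-6)) gives (1,1) = -20.
Column 2 must total -52; the given cells sum to -50, so (1,2) = -2.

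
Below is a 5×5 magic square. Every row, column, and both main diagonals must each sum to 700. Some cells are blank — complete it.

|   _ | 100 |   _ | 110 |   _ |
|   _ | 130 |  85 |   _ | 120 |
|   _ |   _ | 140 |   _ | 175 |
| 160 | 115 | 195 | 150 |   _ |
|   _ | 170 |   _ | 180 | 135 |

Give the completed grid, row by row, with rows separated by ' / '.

Row 4 must total 700; the given cells sum to 620, so (4,5) = 80.
Using column 2: 100 + 130 + 115 + 170 + ? → (3,2) = 700 − 515 = 185.
From column 5, 700 − (120 + 175 + 80 + 135) gives (1,5) = 190.
Main diagonal: 130 + 140 + 150 + 135 + ? = 700, so (1,1) = 145.
Row 1 must total 700; the given cells sum to 545, so (1,3) = 155.
Column 3 needs 700; the known cells sum to 575, so (5,3) = 125.
The remaining cell in row 5 is (5,1) = 700 − 610 = 90.
Using anti-diagonal: 190 + 140 + 115 + 90 + ? → (2,4) = 700 − 535 = 165.
Using row 2: 130 + 85 + 165 + 120 + ? → (2,1) = 700 − 500 = 200.
From column 1, 700 − (145 + 200 + 160 + 90) gives (3,1) = 105.
Using column 4: 110 + 165 + 150 + 180 + ? → (3,4) = 700 − 605 = 95.

145 100 155 110 190 / 200 130 85 165 120 / 105 185 140 95 175 / 160 115 195 150 80 / 90 170 125 180 135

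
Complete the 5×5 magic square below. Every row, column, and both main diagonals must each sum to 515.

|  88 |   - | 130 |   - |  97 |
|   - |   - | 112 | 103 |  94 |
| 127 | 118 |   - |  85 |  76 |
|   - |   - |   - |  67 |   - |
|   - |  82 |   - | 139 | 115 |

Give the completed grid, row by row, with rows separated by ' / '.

88 79 130 121 97 / 70 136 112 103 94 / 127 118 109 85 76 / 124 100 91 67 133 / 106 82 73 139 115

From row 3, 515 − (127 + 118 + 85 + 76) gives (3,3) = 109.
Column 4 needs 515; the known cells sum to 394, so (1,4) = 121.
Column 5 needs 515; the known cells sum to 382, so (4,5) = 133.
Main diagonal must total 515; the given cells sum to 379, so (2,2) = 136.
Using row 1: 88 + 130 + 121 + 97 + ? → (1,2) = 515 − 436 = 79.
Using row 2: 136 + 112 + 103 + 94 + ? → (2,1) = 515 − 445 = 70.
From column 2, 515 − (79 + 136 + 118 + 82) gives (4,2) = 100.
Anti-diagonal: 97 + 103 + 109 + 100 + ? = 515, so (5,1) = 106.
Row 5 needs 515; the known cells sum to 442, so (5,3) = 73.
Column 1 needs 515; the known cells sum to 391, so (4,1) = 124.
Using column 3: 130 + 112 + 109 + 73 + ? → (4,3) = 515 − 424 = 91.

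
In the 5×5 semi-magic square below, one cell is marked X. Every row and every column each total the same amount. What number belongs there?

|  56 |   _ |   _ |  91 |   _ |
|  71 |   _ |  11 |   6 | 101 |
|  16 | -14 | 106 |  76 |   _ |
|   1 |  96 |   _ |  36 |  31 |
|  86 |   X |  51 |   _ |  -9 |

81

Column 1 is complete and sums to 230; that is the magic constant.
From row 2, 230 − (71 + 11 + 6 + 101) gives (2,2) = 41.
Row 3: 16 + (-14) + 106 + 76 + ? = 230, so (3,5) = 46.
Row 4 must total 230; the given cells sum to 164, so (4,3) = 66.
From column 3, 230 − (11 + 106 + 66 + 51) gives (1,3) = -4.
Column 4: 91 + 6 + 76 + 36 + ? = 230, so (5,4) = 21.
Column 5 needs 230; the known cells sum to 169, so (1,5) = 61.
The remaining cell in row 1 is (1,2) = 230 − 204 = 26.
The remaining cell in row 5 is (5,2) = 230 − 149 = 81.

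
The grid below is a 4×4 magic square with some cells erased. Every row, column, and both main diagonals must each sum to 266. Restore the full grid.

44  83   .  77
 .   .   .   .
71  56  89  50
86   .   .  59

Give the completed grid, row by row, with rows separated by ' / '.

From row 1, 266 − (44 + 83 + 77) gives (1,3) = 62.
Column 1 must total 266; the given cells sum to 201, so (2,1) = 65.
Column 4: 77 + 50 + 59 + ? = 266, so (2,4) = 80.
Main diagonal needs 266; the known cells sum to 192, so (2,2) = 74.
The remaining cell in anti-diagonal is (2,3) = 266 − 219 = 47.
Column 2 must total 266; the given cells sum to 213, so (4,2) = 53.
Column 3 must total 266; the given cells sum to 198, so (4,3) = 68.

44 83 62 77 / 65 74 47 80 / 71 56 89 50 / 86 53 68 59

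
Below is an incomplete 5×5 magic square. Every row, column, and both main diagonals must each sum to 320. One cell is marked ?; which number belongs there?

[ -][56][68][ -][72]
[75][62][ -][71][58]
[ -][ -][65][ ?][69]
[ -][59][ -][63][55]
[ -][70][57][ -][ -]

52

Row 2 must total 320; the given cells sum to 266, so (2,3) = 54.
Column 2 needs 320; the known cells sum to 247, so (3,2) = 73.
Column 3 needs 320; the known cells sum to 244, so (4,3) = 76.
From column 5, 320 − (72 + 58 + 69 + 55) gives (5,5) = 66.
Using main diagonal: 62 + 65 + 63 + 66 + ? → (1,1) = 320 − 256 = 64.
From anti-diagonal, 320 − (72 + 71 + 65 + 59) gives (5,1) = 53.
Row 1 must total 320; the given cells sum to 260, so (1,4) = 60.
Using row 4: 59 + 76 + 63 + 55 + ? → (4,1) = 320 − 253 = 67.
The remaining cell in row 5 is (5,4) = 320 − 246 = 74.
Column 1 must total 320; the given cells sum to 259, so (3,1) = 61.
From column 4, 320 − (60 + 71 + 63 + 74) gives (3,4) = 52.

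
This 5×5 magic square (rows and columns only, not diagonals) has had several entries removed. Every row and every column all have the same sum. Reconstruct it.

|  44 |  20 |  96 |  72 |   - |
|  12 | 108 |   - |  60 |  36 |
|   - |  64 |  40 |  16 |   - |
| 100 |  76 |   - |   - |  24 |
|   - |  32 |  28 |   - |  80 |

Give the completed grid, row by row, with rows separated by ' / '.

Column 2 is already complete: 20 + 108 + 64 + 76 + 32 = 300, so that is the magic constant.
Row 1: 44 + 20 + 96 + 72 + ? = 300, so (1,5) = 68.
The remaining cell in row 2 is (2,3) = 300 − 216 = 84.
From column 3, 300 − (96 + 84 + 40 + 28) gives (4,3) = 52.
The remaining cell in column 5 is (3,5) = 300 − 208 = 92.
Using row 3: 64 + 40 + 16 + 92 + ? → (3,1) = 300 − 212 = 88.
Row 4 needs 300; the known cells sum to 252, so (4,4) = 48.
Using column 1: 44 + 12 + 88 + 100 + ? → (5,1) = 300 − 244 = 56.
Column 4 needs 300; the known cells sum to 196, so (5,4) = 104.

44 20 96 72 68 / 12 108 84 60 36 / 88 64 40 16 92 / 100 76 52 48 24 / 56 32 28 104 80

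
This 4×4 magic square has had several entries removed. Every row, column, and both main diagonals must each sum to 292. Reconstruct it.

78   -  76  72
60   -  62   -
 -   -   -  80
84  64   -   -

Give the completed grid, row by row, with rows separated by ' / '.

78 66 76 72 / 60 88 62 82 / 70 74 68 80 / 84 64 86 58

The remaining cell in row 1 is (1,2) = 292 − 226 = 66.
The remaining cell in column 1 is (3,1) = 292 − 222 = 70.
Anti-diagonal: 72 + 62 + 84 + ? = 292, so (3,2) = 74.
Using row 3: 70 + 74 + 80 + ? → (3,3) = 292 − 224 = 68.
Column 2 must total 292; the given cells sum to 204, so (2,2) = 88.
Using column 3: 76 + 62 + 68 + ? → (4,3) = 292 − 206 = 86.
Main diagonal needs 292; the known cells sum to 234, so (4,4) = 58.
The remaining cell in row 2 is (2,4) = 292 − 210 = 82.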